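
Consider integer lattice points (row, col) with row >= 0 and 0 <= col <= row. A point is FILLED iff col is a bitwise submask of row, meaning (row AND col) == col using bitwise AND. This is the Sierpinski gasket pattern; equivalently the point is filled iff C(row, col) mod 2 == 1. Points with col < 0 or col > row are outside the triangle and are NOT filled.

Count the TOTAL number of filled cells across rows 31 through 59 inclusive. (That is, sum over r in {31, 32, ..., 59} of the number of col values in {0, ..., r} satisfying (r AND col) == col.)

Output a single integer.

Answer: 374

Derivation:
r31=11111 pc5: +32 =32
r32=100000 pc1: +2 =34
r33=100001 pc2: +4 =38
r34=100010 pc2: +4 =42
r35=100011 pc3: +8 =50
r36=100100 pc2: +4 =54
r37=100101 pc3: +8 =62
r38=100110 pc3: +8 =70
r39=100111 pc4: +16 =86
r40=101000 pc2: +4 =90
r41=101001 pc3: +8 =98
r42=101010 pc3: +8 =106
r43=101011 pc4: +16 =122
r44=101100 pc3: +8 =130
r45=101101 pc4: +16 =146
r46=101110 pc4: +16 =162
r47=101111 pc5: +32 =194
r48=110000 pc2: +4 =198
r49=110001 pc3: +8 =206
r50=110010 pc3: +8 =214
r51=110011 pc4: +16 =230
r52=110100 pc3: +8 =238
r53=110101 pc4: +16 =254
r54=110110 pc4: +16 =270
r55=110111 pc5: +32 =302
r56=111000 pc3: +8 =310
r57=111001 pc4: +16 =326
r58=111010 pc4: +16 =342
r59=111011 pc5: +32 =374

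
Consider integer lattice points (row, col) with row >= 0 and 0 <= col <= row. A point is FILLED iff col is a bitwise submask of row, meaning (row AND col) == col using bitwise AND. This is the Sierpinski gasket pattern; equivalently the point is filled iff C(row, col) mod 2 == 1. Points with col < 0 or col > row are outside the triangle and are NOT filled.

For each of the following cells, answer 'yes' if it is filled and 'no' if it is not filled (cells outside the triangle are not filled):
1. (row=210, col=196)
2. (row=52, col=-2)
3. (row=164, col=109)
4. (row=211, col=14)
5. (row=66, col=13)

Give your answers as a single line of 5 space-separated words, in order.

Answer: no no no no no

Derivation:
(210,196): row=0b11010010, col=0b11000100, row AND col = 0b11000000 = 192; 192 != 196 -> empty
(52,-2): col outside [0, 52] -> not filled
(164,109): row=0b10100100, col=0b1101101, row AND col = 0b100100 = 36; 36 != 109 -> empty
(211,14): row=0b11010011, col=0b1110, row AND col = 0b10 = 2; 2 != 14 -> empty
(66,13): row=0b1000010, col=0b1101, row AND col = 0b0 = 0; 0 != 13 -> empty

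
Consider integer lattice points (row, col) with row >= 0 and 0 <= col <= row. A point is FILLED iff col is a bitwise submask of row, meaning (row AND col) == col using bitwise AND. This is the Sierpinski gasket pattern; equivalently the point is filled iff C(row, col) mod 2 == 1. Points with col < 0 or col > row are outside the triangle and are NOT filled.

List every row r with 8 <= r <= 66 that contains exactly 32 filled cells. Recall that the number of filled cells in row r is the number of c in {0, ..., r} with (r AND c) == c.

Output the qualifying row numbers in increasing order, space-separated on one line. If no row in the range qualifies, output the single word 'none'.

Row r has 2^popcount(r) filled cells, so we need popcount(r) = log2(32) = 5.
Scan r = 8..66 and keep those with exactly 5 one-bits:
r=8=1000 popcount=1 -> skip
r=9=1001 popcount=2 -> skip
r=10=1010 popcount=2 -> skip
r=11=1011 popcount=3 -> skip
r=12=1100 popcount=2 -> skip
r=13=1101 popcount=3 -> skip
r=14=1110 popcount=3 -> skip
r=15=1111 popcount=4 -> skip
r=16=10000 popcount=1 -> skip
r=17=10001 popcount=2 -> skip
r=18=10010 popcount=2 -> skip
r=19=10011 popcount=3 -> skip
r=20=10100 popcount=2 -> skip
r=21=10101 popcount=3 -> skip
r=22=10110 popcount=3 -> skip
r=23=10111 popcount=4 -> skip
r=24=11000 popcount=2 -> skip
r=25=11001 popcount=3 -> skip
r=26=11010 popcount=3 -> skip
r=27=11011 popcount=4 -> skip
r=28=11100 popcount=3 -> skip
r=29=11101 popcount=4 -> skip
r=30=11110 popcount=4 -> skip
r=31=11111 popcount=5 -> KEEP
r=32=100000 popcount=1 -> skip
r=33=100001 popcount=2 -> skip
r=34=100010 popcount=2 -> skip
r=35=100011 popcount=3 -> skip
r=36=100100 popcount=2 -> skip
r=37=100101 popcount=3 -> skip
r=38=100110 popcount=3 -> skip
r=39=100111 popcount=4 -> skip
r=40=101000 popcount=2 -> skip
r=41=101001 popcount=3 -> skip
r=42=101010 popcount=3 -> skip
r=43=101011 popcount=4 -> skip
r=44=101100 popcount=3 -> skip
r=45=101101 popcount=4 -> skip
r=46=101110 popcount=4 -> skip
r=47=101111 popcount=5 -> KEEP
r=48=110000 popcount=2 -> skip
r=49=110001 popcount=3 -> skip
r=50=110010 popcount=3 -> skip
r=51=110011 popcount=4 -> skip
r=52=110100 popcount=3 -> skip
r=53=110101 popcount=4 -> skip
r=54=110110 popcount=4 -> skip
r=55=110111 popcount=5 -> KEEP
r=56=111000 popcount=3 -> skip
r=57=111001 popcount=4 -> skip
r=58=111010 popcount=4 -> skip
r=59=111011 popcount=5 -> KEEP
r=60=111100 popcount=4 -> skip
r=61=111101 popcount=5 -> KEEP
r=62=111110 popcount=5 -> KEEP
r=63=111111 popcount=6 -> skip
r=64=1000000 popcount=1 -> skip
r=65=1000001 popcount=2 -> skip
r=66=1000010 popcount=2 -> skip
Kept rows: 31 47 55 59 61 62

Answer: 31 47 55 59 61 62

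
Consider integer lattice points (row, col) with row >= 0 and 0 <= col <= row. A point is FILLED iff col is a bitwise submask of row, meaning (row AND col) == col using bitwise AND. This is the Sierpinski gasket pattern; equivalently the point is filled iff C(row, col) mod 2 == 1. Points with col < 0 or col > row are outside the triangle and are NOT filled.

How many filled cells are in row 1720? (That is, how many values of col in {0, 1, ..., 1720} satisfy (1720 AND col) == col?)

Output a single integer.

Answer: 64

Derivation:
1720 in binary = 11010111000
popcount(1720) = number of 1-bits in 11010111000 = 6
A col c satisfies (1720 AND c) == c iff every set bit of c is also set in 1720; each of the 6 set bits of 1720 can independently be on or off in c.
count = 2^6 = 64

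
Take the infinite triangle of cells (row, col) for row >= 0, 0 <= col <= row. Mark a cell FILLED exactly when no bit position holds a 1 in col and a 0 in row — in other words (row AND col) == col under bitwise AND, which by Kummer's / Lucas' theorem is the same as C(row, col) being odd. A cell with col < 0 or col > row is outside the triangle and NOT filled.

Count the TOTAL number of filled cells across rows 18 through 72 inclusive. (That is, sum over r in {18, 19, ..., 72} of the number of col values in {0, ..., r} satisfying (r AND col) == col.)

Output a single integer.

Answer: 700

Derivation:
r18=10010 pc2: +4 =4
r19=10011 pc3: +8 =12
r20=10100 pc2: +4 =16
r21=10101 pc3: +8 =24
r22=10110 pc3: +8 =32
r23=10111 pc4: +16 =48
r24=11000 pc2: +4 =52
r25=11001 pc3: +8 =60
r26=11010 pc3: +8 =68
r27=11011 pc4: +16 =84
r28=11100 pc3: +8 =92
r29=11101 pc4: +16 =108
r30=11110 pc4: +16 =124
r31=11111 pc5: +32 =156
r32=100000 pc1: +2 =158
r33=100001 pc2: +4 =162
r34=100010 pc2: +4 =166
r35=100011 pc3: +8 =174
r36=100100 pc2: +4 =178
r37=100101 pc3: +8 =186
r38=100110 pc3: +8 =194
r39=100111 pc4: +16 =210
r40=101000 pc2: +4 =214
r41=101001 pc3: +8 =222
r42=101010 pc3: +8 =230
r43=101011 pc4: +16 =246
r44=101100 pc3: +8 =254
r45=101101 pc4: +16 =270
r46=101110 pc4: +16 =286
r47=101111 pc5: +32 =318
r48=110000 pc2: +4 =322
r49=110001 pc3: +8 =330
r50=110010 pc3: +8 =338
r51=110011 pc4: +16 =354
r52=110100 pc3: +8 =362
r53=110101 pc4: +16 =378
r54=110110 pc4: +16 =394
r55=110111 pc5: +32 =426
r56=111000 pc3: +8 =434
r57=111001 pc4: +16 =450
r58=111010 pc4: +16 =466
r59=111011 pc5: +32 =498
r60=111100 pc4: +16 =514
r61=111101 pc5: +32 =546
r62=111110 pc5: +32 =578
r63=111111 pc6: +64 =642
r64=1000000 pc1: +2 =644
r65=1000001 pc2: +4 =648
r66=1000010 pc2: +4 =652
r67=1000011 pc3: +8 =660
r68=1000100 pc2: +4 =664
r69=1000101 pc3: +8 =672
r70=1000110 pc3: +8 =680
r71=1000111 pc4: +16 =696
r72=1001000 pc2: +4 =700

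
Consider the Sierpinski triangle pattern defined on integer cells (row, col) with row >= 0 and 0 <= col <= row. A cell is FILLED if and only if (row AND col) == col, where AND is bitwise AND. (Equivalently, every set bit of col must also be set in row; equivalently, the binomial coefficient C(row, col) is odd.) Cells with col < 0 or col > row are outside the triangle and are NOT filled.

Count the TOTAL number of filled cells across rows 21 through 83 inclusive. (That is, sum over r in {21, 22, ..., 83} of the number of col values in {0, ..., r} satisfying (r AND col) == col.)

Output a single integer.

r21=10101 pc3: +8 =8
r22=10110 pc3: +8 =16
r23=10111 pc4: +16 =32
r24=11000 pc2: +4 =36
r25=11001 pc3: +8 =44
r26=11010 pc3: +8 =52
r27=11011 pc4: +16 =68
r28=11100 pc3: +8 =76
r29=11101 pc4: +16 =92
r30=11110 pc4: +16 =108
r31=11111 pc5: +32 =140
r32=100000 pc1: +2 =142
r33=100001 pc2: +4 =146
r34=100010 pc2: +4 =150
r35=100011 pc3: +8 =158
r36=100100 pc2: +4 =162
r37=100101 pc3: +8 =170
r38=100110 pc3: +8 =178
r39=100111 pc4: +16 =194
r40=101000 pc2: +4 =198
r41=101001 pc3: +8 =206
r42=101010 pc3: +8 =214
r43=101011 pc4: +16 =230
r44=101100 pc3: +8 =238
r45=101101 pc4: +16 =254
r46=101110 pc4: +16 =270
r47=101111 pc5: +32 =302
r48=110000 pc2: +4 =306
r49=110001 pc3: +8 =314
r50=110010 pc3: +8 =322
r51=110011 pc4: +16 =338
r52=110100 pc3: +8 =346
r53=110101 pc4: +16 =362
r54=110110 pc4: +16 =378
r55=110111 pc5: +32 =410
r56=111000 pc3: +8 =418
r57=111001 pc4: +16 =434
r58=111010 pc4: +16 =450
r59=111011 pc5: +32 =482
r60=111100 pc4: +16 =498
r61=111101 pc5: +32 =530
r62=111110 pc5: +32 =562
r63=111111 pc6: +64 =626
r64=1000000 pc1: +2 =628
r65=1000001 pc2: +4 =632
r66=1000010 pc2: +4 =636
r67=1000011 pc3: +8 =644
r68=1000100 pc2: +4 =648
r69=1000101 pc3: +8 =656
r70=1000110 pc3: +8 =664
r71=1000111 pc4: +16 =680
r72=1001000 pc2: +4 =684
r73=1001001 pc3: +8 =692
r74=1001010 pc3: +8 =700
r75=1001011 pc4: +16 =716
r76=1001100 pc3: +8 =724
r77=1001101 pc4: +16 =740
r78=1001110 pc4: +16 =756
r79=1001111 pc5: +32 =788
r80=1010000 pc2: +4 =792
r81=1010001 pc3: +8 =800
r82=1010010 pc3: +8 =808
r83=1010011 pc4: +16 =824

Answer: 824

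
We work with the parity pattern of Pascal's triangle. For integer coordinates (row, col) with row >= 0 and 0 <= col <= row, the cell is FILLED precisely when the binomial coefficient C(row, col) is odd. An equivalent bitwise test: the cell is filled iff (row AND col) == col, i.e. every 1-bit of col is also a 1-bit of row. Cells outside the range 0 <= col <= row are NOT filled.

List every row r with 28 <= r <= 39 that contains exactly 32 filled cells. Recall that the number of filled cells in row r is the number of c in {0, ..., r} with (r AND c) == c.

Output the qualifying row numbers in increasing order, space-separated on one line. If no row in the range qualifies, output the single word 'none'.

Answer: 31

Derivation:
Row r has 2^popcount(r) filled cells, so we need popcount(r) = log2(32) = 5.
Scan r = 28..39 and keep those with exactly 5 one-bits:
r=28=11100 popcount=3 -> skip
r=29=11101 popcount=4 -> skip
r=30=11110 popcount=4 -> skip
r=31=11111 popcount=5 -> KEEP
r=32=100000 popcount=1 -> skip
r=33=100001 popcount=2 -> skip
r=34=100010 popcount=2 -> skip
r=35=100011 popcount=3 -> skip
r=36=100100 popcount=2 -> skip
r=37=100101 popcount=3 -> skip
r=38=100110 popcount=3 -> skip
r=39=100111 popcount=4 -> skip
Kept rows: 31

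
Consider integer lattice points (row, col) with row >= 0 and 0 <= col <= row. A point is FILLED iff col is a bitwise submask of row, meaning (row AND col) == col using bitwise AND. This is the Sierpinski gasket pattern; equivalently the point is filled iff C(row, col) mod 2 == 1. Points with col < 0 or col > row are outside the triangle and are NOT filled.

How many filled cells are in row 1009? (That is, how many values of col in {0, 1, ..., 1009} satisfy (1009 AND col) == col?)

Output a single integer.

Answer: 128

Derivation:
1009 in binary = 1111110001
popcount(1009) = number of 1-bits in 1111110001 = 7
A col c satisfies (1009 AND c) == c iff every set bit of c is also set in 1009; each of the 7 set bits of 1009 can independently be on or off in c.
count = 2^7 = 128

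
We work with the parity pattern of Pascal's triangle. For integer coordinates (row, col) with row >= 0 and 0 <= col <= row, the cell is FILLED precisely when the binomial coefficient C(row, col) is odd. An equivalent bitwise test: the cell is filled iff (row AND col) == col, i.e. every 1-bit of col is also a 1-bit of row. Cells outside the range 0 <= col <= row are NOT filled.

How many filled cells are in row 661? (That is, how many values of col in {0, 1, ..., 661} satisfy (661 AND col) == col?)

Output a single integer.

661 in binary = 1010010101
popcount(661) = number of 1-bits in 1010010101 = 5
A col c satisfies (661 AND c) == c iff every set bit of c is also set in 661; each of the 5 set bits of 661 can independently be on or off in c.
count = 2^5 = 32

Answer: 32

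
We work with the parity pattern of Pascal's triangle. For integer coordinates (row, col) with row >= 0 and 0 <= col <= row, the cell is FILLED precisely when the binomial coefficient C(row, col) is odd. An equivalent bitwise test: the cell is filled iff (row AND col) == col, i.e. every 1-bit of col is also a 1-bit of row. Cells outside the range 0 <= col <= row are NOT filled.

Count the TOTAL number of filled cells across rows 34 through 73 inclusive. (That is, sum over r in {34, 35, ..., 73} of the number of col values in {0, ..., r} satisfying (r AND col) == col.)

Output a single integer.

Answer: 546

Derivation:
r34=100010 pc2: +4 =4
r35=100011 pc3: +8 =12
r36=100100 pc2: +4 =16
r37=100101 pc3: +8 =24
r38=100110 pc3: +8 =32
r39=100111 pc4: +16 =48
r40=101000 pc2: +4 =52
r41=101001 pc3: +8 =60
r42=101010 pc3: +8 =68
r43=101011 pc4: +16 =84
r44=101100 pc3: +8 =92
r45=101101 pc4: +16 =108
r46=101110 pc4: +16 =124
r47=101111 pc5: +32 =156
r48=110000 pc2: +4 =160
r49=110001 pc3: +8 =168
r50=110010 pc3: +8 =176
r51=110011 pc4: +16 =192
r52=110100 pc3: +8 =200
r53=110101 pc4: +16 =216
r54=110110 pc4: +16 =232
r55=110111 pc5: +32 =264
r56=111000 pc3: +8 =272
r57=111001 pc4: +16 =288
r58=111010 pc4: +16 =304
r59=111011 pc5: +32 =336
r60=111100 pc4: +16 =352
r61=111101 pc5: +32 =384
r62=111110 pc5: +32 =416
r63=111111 pc6: +64 =480
r64=1000000 pc1: +2 =482
r65=1000001 pc2: +4 =486
r66=1000010 pc2: +4 =490
r67=1000011 pc3: +8 =498
r68=1000100 pc2: +4 =502
r69=1000101 pc3: +8 =510
r70=1000110 pc3: +8 =518
r71=1000111 pc4: +16 =534
r72=1001000 pc2: +4 =538
r73=1001001 pc3: +8 =546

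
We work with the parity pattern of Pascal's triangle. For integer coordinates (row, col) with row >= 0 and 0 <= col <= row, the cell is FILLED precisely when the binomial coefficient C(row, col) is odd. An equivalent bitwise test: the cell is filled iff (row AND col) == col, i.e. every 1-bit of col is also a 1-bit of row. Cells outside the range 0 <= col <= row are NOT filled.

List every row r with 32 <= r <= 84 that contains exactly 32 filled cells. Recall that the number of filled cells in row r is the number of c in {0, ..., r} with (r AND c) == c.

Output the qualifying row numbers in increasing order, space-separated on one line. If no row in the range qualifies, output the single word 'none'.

Answer: 47 55 59 61 62 79

Derivation:
Row r has 2^popcount(r) filled cells, so we need popcount(r) = log2(32) = 5.
Scan r = 32..84 and keep those with exactly 5 one-bits:
r=32=100000 popcount=1 -> skip
r=33=100001 popcount=2 -> skip
r=34=100010 popcount=2 -> skip
r=35=100011 popcount=3 -> skip
r=36=100100 popcount=2 -> skip
r=37=100101 popcount=3 -> skip
r=38=100110 popcount=3 -> skip
r=39=100111 popcount=4 -> skip
r=40=101000 popcount=2 -> skip
r=41=101001 popcount=3 -> skip
r=42=101010 popcount=3 -> skip
r=43=101011 popcount=4 -> skip
r=44=101100 popcount=3 -> skip
r=45=101101 popcount=4 -> skip
r=46=101110 popcount=4 -> skip
r=47=101111 popcount=5 -> KEEP
r=48=110000 popcount=2 -> skip
r=49=110001 popcount=3 -> skip
r=50=110010 popcount=3 -> skip
r=51=110011 popcount=4 -> skip
r=52=110100 popcount=3 -> skip
r=53=110101 popcount=4 -> skip
r=54=110110 popcount=4 -> skip
r=55=110111 popcount=5 -> KEEP
r=56=111000 popcount=3 -> skip
r=57=111001 popcount=4 -> skip
r=58=111010 popcount=4 -> skip
r=59=111011 popcount=5 -> KEEP
r=60=111100 popcount=4 -> skip
r=61=111101 popcount=5 -> KEEP
r=62=111110 popcount=5 -> KEEP
r=63=111111 popcount=6 -> skip
r=64=1000000 popcount=1 -> skip
r=65=1000001 popcount=2 -> skip
r=66=1000010 popcount=2 -> skip
r=67=1000011 popcount=3 -> skip
r=68=1000100 popcount=2 -> skip
r=69=1000101 popcount=3 -> skip
r=70=1000110 popcount=3 -> skip
r=71=1000111 popcount=4 -> skip
r=72=1001000 popcount=2 -> skip
r=73=1001001 popcount=3 -> skip
r=74=1001010 popcount=3 -> skip
r=75=1001011 popcount=4 -> skip
r=76=1001100 popcount=3 -> skip
r=77=1001101 popcount=4 -> skip
r=78=1001110 popcount=4 -> skip
r=79=1001111 popcount=5 -> KEEP
r=80=1010000 popcount=2 -> skip
r=81=1010001 popcount=3 -> skip
r=82=1010010 popcount=3 -> skip
r=83=1010011 popcount=4 -> skip
r=84=1010100 popcount=3 -> skip
Kept rows: 47 55 59 61 62 79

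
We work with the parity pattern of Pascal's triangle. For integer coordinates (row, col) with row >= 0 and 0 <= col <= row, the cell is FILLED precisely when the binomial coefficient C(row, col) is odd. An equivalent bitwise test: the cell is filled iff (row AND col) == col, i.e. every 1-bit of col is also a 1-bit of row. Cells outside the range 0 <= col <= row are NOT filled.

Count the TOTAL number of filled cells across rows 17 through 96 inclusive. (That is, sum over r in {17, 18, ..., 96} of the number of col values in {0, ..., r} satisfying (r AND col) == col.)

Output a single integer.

Answer: 1136

Derivation:
r17=10001 pc2: +4 =4
r18=10010 pc2: +4 =8
r19=10011 pc3: +8 =16
r20=10100 pc2: +4 =20
r21=10101 pc3: +8 =28
r22=10110 pc3: +8 =36
r23=10111 pc4: +16 =52
r24=11000 pc2: +4 =56
r25=11001 pc3: +8 =64
r26=11010 pc3: +8 =72
r27=11011 pc4: +16 =88
r28=11100 pc3: +8 =96
r29=11101 pc4: +16 =112
r30=11110 pc4: +16 =128
r31=11111 pc5: +32 =160
r32=100000 pc1: +2 =162
r33=100001 pc2: +4 =166
r34=100010 pc2: +4 =170
r35=100011 pc3: +8 =178
r36=100100 pc2: +4 =182
r37=100101 pc3: +8 =190
r38=100110 pc3: +8 =198
r39=100111 pc4: +16 =214
r40=101000 pc2: +4 =218
r41=101001 pc3: +8 =226
r42=101010 pc3: +8 =234
r43=101011 pc4: +16 =250
r44=101100 pc3: +8 =258
r45=101101 pc4: +16 =274
r46=101110 pc4: +16 =290
r47=101111 pc5: +32 =322
r48=110000 pc2: +4 =326
r49=110001 pc3: +8 =334
r50=110010 pc3: +8 =342
r51=110011 pc4: +16 =358
r52=110100 pc3: +8 =366
r53=110101 pc4: +16 =382
r54=110110 pc4: +16 =398
r55=110111 pc5: +32 =430
r56=111000 pc3: +8 =438
r57=111001 pc4: +16 =454
r58=111010 pc4: +16 =470
r59=111011 pc5: +32 =502
r60=111100 pc4: +16 =518
r61=111101 pc5: +32 =550
r62=111110 pc5: +32 =582
r63=111111 pc6: +64 =646
r64=1000000 pc1: +2 =648
r65=1000001 pc2: +4 =652
r66=1000010 pc2: +4 =656
r67=1000011 pc3: +8 =664
r68=1000100 pc2: +4 =668
r69=1000101 pc3: +8 =676
r70=1000110 pc3: +8 =684
r71=1000111 pc4: +16 =700
r72=1001000 pc2: +4 =704
r73=1001001 pc3: +8 =712
r74=1001010 pc3: +8 =720
r75=1001011 pc4: +16 =736
r76=1001100 pc3: +8 =744
r77=1001101 pc4: +16 =760
r78=1001110 pc4: +16 =776
r79=1001111 pc5: +32 =808
r80=1010000 pc2: +4 =812
r81=1010001 pc3: +8 =820
r82=1010010 pc3: +8 =828
r83=1010011 pc4: +16 =844
r84=1010100 pc3: +8 =852
r85=1010101 pc4: +16 =868
r86=1010110 pc4: +16 =884
r87=1010111 pc5: +32 =916
r88=1011000 pc3: +8 =924
r89=1011001 pc4: +16 =940
r90=1011010 pc4: +16 =956
r91=1011011 pc5: +32 =988
r92=1011100 pc4: +16 =1004
r93=1011101 pc5: +32 =1036
r94=1011110 pc5: +32 =1068
r95=1011111 pc6: +64 =1132
r96=1100000 pc2: +4 =1136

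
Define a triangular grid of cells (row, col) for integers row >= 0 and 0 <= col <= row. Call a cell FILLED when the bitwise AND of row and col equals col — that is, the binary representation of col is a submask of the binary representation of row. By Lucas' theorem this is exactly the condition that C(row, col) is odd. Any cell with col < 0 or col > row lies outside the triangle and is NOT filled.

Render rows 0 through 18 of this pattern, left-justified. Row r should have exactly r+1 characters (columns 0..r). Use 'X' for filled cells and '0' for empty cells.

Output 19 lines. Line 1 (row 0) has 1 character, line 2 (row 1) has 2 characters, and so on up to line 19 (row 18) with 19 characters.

r0=0: X
r1=1: XX
r2=10: X0X
r3=11: XXXX
r4=100: X000X
r5=101: XX00XX
r6=110: X0X0X0X
r7=111: XXXXXXXX
r8=1000: X0000000X
r9=1001: XX000000XX
r10=1010: X0X00000X0X
r11=1011: XXXX0000XXXX
r12=1100: X000X000X000X
r13=1101: XX00XX00XX00XX
r14=1110: X0X0X0X0X0X0X0X
r15=1111: XXXXXXXXXXXXXXXX
r16=10000: X000000000000000X
r17=10001: XX00000000000000XX
r18=10010: X0X0000000000000X0X

Answer: X
XX
X0X
XXXX
X000X
XX00XX
X0X0X0X
XXXXXXXX
X0000000X
XX000000XX
X0X00000X0X
XXXX0000XXXX
X000X000X000X
XX00XX00XX00XX
X0X0X0X0X0X0X0X
XXXXXXXXXXXXXXXX
X000000000000000X
XX00000000000000XX
X0X0000000000000X0X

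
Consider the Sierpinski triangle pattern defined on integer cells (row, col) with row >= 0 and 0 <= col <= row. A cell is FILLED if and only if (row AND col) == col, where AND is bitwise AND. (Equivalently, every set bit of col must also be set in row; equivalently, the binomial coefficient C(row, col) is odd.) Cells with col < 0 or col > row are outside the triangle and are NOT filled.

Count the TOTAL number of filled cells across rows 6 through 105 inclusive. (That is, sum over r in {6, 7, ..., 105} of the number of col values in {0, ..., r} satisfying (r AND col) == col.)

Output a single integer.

r6=110 pc2: +4 =4
r7=111 pc3: +8 =12
r8=1000 pc1: +2 =14
r9=1001 pc2: +4 =18
r10=1010 pc2: +4 =22
r11=1011 pc3: +8 =30
r12=1100 pc2: +4 =34
r13=1101 pc3: +8 =42
r14=1110 pc3: +8 =50
r15=1111 pc4: +16 =66
r16=10000 pc1: +2 =68
r17=10001 pc2: +4 =72
r18=10010 pc2: +4 =76
r19=10011 pc3: +8 =84
r20=10100 pc2: +4 =88
r21=10101 pc3: +8 =96
r22=10110 pc3: +8 =104
r23=10111 pc4: +16 =120
r24=11000 pc2: +4 =124
r25=11001 pc3: +8 =132
r26=11010 pc3: +8 =140
r27=11011 pc4: +16 =156
r28=11100 pc3: +8 =164
r29=11101 pc4: +16 =180
r30=11110 pc4: +16 =196
r31=11111 pc5: +32 =228
r32=100000 pc1: +2 =230
r33=100001 pc2: +4 =234
r34=100010 pc2: +4 =238
r35=100011 pc3: +8 =246
r36=100100 pc2: +4 =250
r37=100101 pc3: +8 =258
r38=100110 pc3: +8 =266
r39=100111 pc4: +16 =282
r40=101000 pc2: +4 =286
r41=101001 pc3: +8 =294
r42=101010 pc3: +8 =302
r43=101011 pc4: +16 =318
r44=101100 pc3: +8 =326
r45=101101 pc4: +16 =342
r46=101110 pc4: +16 =358
r47=101111 pc5: +32 =390
r48=110000 pc2: +4 =394
r49=110001 pc3: +8 =402
r50=110010 pc3: +8 =410
r51=110011 pc4: +16 =426
r52=110100 pc3: +8 =434
r53=110101 pc4: +16 =450
r54=110110 pc4: +16 =466
r55=110111 pc5: +32 =498
r56=111000 pc3: +8 =506
r57=111001 pc4: +16 =522
r58=111010 pc4: +16 =538
r59=111011 pc5: +32 =570
r60=111100 pc4: +16 =586
r61=111101 pc5: +32 =618
r62=111110 pc5: +32 =650
r63=111111 pc6: +64 =714
r64=1000000 pc1: +2 =716
r65=1000001 pc2: +4 =720
r66=1000010 pc2: +4 =724
r67=1000011 pc3: +8 =732
r68=1000100 pc2: +4 =736
r69=1000101 pc3: +8 =744
r70=1000110 pc3: +8 =752
r71=1000111 pc4: +16 =768
r72=1001000 pc2: +4 =772
r73=1001001 pc3: +8 =780
r74=1001010 pc3: +8 =788
r75=1001011 pc4: +16 =804
r76=1001100 pc3: +8 =812
r77=1001101 pc4: +16 =828
r78=1001110 pc4: +16 =844
r79=1001111 pc5: +32 =876
r80=1010000 pc2: +4 =880
r81=1010001 pc3: +8 =888
r82=1010010 pc3: +8 =896
r83=1010011 pc4: +16 =912
r84=1010100 pc3: +8 =920
r85=1010101 pc4: +16 =936
r86=1010110 pc4: +16 =952
r87=1010111 pc5: +32 =984
r88=1011000 pc3: +8 =992
r89=1011001 pc4: +16 =1008
r90=1011010 pc4: +16 =1024
r91=1011011 pc5: +32 =1056
r92=1011100 pc4: +16 =1072
r93=1011101 pc5: +32 =1104
r94=1011110 pc5: +32 =1136
r95=1011111 pc6: +64 =1200
r96=1100000 pc2: +4 =1204
r97=1100001 pc3: +8 =1212
r98=1100010 pc3: +8 =1220
r99=1100011 pc4: +16 =1236
r100=1100100 pc3: +8 =1244
r101=1100101 pc4: +16 =1260
r102=1100110 pc4: +16 =1276
r103=1100111 pc5: +32 =1308
r104=1101000 pc3: +8 =1316
r105=1101001 pc4: +16 =1332

Answer: 1332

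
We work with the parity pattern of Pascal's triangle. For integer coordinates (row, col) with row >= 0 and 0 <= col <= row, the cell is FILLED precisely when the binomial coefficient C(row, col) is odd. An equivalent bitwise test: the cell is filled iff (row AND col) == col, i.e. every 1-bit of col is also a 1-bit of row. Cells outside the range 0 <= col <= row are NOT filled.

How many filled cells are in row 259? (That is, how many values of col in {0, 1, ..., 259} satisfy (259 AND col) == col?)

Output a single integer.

259 in binary = 100000011
popcount(259) = number of 1-bits in 100000011 = 3
A col c satisfies (259 AND c) == c iff every set bit of c is also set in 259; each of the 3 set bits of 259 can independently be on or off in c.
count = 2^3 = 8

Answer: 8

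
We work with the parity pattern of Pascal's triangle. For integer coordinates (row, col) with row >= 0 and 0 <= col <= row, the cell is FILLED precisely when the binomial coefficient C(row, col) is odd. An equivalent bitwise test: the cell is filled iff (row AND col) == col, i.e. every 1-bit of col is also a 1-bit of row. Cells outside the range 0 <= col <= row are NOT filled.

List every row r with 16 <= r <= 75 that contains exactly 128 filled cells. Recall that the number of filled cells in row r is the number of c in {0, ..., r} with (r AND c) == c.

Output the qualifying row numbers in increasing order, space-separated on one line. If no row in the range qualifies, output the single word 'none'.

Answer: none

Derivation:
Row r has 2^popcount(r) filled cells, so we need popcount(r) = log2(128) = 7.
Scan r = 16..75 and keep those with exactly 7 one-bits:
r=16=10000 popcount=1 -> skip
r=17=10001 popcount=2 -> skip
r=18=10010 popcount=2 -> skip
r=19=10011 popcount=3 -> skip
r=20=10100 popcount=2 -> skip
r=21=10101 popcount=3 -> skip
r=22=10110 popcount=3 -> skip
r=23=10111 popcount=4 -> skip
r=24=11000 popcount=2 -> skip
r=25=11001 popcount=3 -> skip
r=26=11010 popcount=3 -> skip
r=27=11011 popcount=4 -> skip
r=28=11100 popcount=3 -> skip
r=29=11101 popcount=4 -> skip
r=30=11110 popcount=4 -> skip
r=31=11111 popcount=5 -> skip
r=32=100000 popcount=1 -> skip
r=33=100001 popcount=2 -> skip
r=34=100010 popcount=2 -> skip
r=35=100011 popcount=3 -> skip
r=36=100100 popcount=2 -> skip
r=37=100101 popcount=3 -> skip
r=38=100110 popcount=3 -> skip
r=39=100111 popcount=4 -> skip
r=40=101000 popcount=2 -> skip
r=41=101001 popcount=3 -> skip
r=42=101010 popcount=3 -> skip
r=43=101011 popcount=4 -> skip
r=44=101100 popcount=3 -> skip
r=45=101101 popcount=4 -> skip
r=46=101110 popcount=4 -> skip
r=47=101111 popcount=5 -> skip
r=48=110000 popcount=2 -> skip
r=49=110001 popcount=3 -> skip
r=50=110010 popcount=3 -> skip
r=51=110011 popcount=4 -> skip
r=52=110100 popcount=3 -> skip
r=53=110101 popcount=4 -> skip
r=54=110110 popcount=4 -> skip
r=55=110111 popcount=5 -> skip
r=56=111000 popcount=3 -> skip
r=57=111001 popcount=4 -> skip
r=58=111010 popcount=4 -> skip
r=59=111011 popcount=5 -> skip
r=60=111100 popcount=4 -> skip
r=61=111101 popcount=5 -> skip
r=62=111110 popcount=5 -> skip
r=63=111111 popcount=6 -> skip
r=64=1000000 popcount=1 -> skip
r=65=1000001 popcount=2 -> skip
r=66=1000010 popcount=2 -> skip
r=67=1000011 popcount=3 -> skip
r=68=1000100 popcount=2 -> skip
r=69=1000101 popcount=3 -> skip
r=70=1000110 popcount=3 -> skip
r=71=1000111 popcount=4 -> skip
r=72=1001000 popcount=2 -> skip
r=73=1001001 popcount=3 -> skip
r=74=1001010 popcount=3 -> skip
r=75=1001011 popcount=4 -> skip
Kept rows: none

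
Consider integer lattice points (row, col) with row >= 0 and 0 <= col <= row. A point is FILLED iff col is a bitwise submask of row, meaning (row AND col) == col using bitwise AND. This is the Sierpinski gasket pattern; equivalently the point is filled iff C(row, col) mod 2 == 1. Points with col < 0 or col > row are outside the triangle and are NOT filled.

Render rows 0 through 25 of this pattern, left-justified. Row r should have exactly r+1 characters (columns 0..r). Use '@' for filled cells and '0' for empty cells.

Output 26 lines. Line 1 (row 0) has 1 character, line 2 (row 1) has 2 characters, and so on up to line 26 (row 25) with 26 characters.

r0=0: @
r1=1: @@
r2=10: @0@
r3=11: @@@@
r4=100: @000@
r5=101: @@00@@
r6=110: @0@0@0@
r7=111: @@@@@@@@
r8=1000: @0000000@
r9=1001: @@000000@@
r10=1010: @0@00000@0@
r11=1011: @@@@0000@@@@
r12=1100: @000@000@000@
r13=1101: @@00@@00@@00@@
r14=1110: @0@0@0@0@0@0@0@
r15=1111: @@@@@@@@@@@@@@@@
r16=10000: @000000000000000@
r17=10001: @@00000000000000@@
r18=10010: @0@0000000000000@0@
r19=10011: @@@@000000000000@@@@
r20=10100: @000@00000000000@000@
r21=10101: @@00@@0000000000@@00@@
r22=10110: @0@0@0@000000000@0@0@0@
r23=10111: @@@@@@@@00000000@@@@@@@@
r24=11000: @0000000@0000000@0000000@
r25=11001: @@000000@@000000@@000000@@

Answer: @
@@
@0@
@@@@
@000@
@@00@@
@0@0@0@
@@@@@@@@
@0000000@
@@000000@@
@0@00000@0@
@@@@0000@@@@
@000@000@000@
@@00@@00@@00@@
@0@0@0@0@0@0@0@
@@@@@@@@@@@@@@@@
@000000000000000@
@@00000000000000@@
@0@0000000000000@0@
@@@@000000000000@@@@
@000@00000000000@000@
@@00@@0000000000@@00@@
@0@0@0@000000000@0@0@0@
@@@@@@@@00000000@@@@@@@@
@0000000@0000000@0000000@
@@000000@@000000@@000000@@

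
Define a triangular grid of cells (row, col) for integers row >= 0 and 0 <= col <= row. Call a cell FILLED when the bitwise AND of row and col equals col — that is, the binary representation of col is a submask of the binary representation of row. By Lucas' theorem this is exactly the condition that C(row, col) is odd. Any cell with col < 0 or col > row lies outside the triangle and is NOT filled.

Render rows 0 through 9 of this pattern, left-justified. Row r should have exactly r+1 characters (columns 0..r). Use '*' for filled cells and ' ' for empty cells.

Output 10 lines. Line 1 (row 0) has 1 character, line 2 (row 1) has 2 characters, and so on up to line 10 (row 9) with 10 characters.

r0=0: *
r1=1: **
r2=10: * *
r3=11: ****
r4=100: *   *
r5=101: **  **
r6=110: * * * *
r7=111: ********
r8=1000: *       *
r9=1001: **      **

Answer: *
**
* *
****
*   *
**  **
* * * *
********
*       *
**      **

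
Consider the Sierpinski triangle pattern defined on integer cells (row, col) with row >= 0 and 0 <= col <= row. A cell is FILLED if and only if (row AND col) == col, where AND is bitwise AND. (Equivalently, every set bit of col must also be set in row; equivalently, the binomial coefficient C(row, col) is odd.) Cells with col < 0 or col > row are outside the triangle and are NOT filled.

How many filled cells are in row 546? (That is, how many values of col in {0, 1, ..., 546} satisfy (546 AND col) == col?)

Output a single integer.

Answer: 8

Derivation:
546 in binary = 1000100010
popcount(546) = number of 1-bits in 1000100010 = 3
A col c satisfies (546 AND c) == c iff every set bit of c is also set in 546; each of the 3 set bits of 546 can independently be on or off in c.
count = 2^3 = 8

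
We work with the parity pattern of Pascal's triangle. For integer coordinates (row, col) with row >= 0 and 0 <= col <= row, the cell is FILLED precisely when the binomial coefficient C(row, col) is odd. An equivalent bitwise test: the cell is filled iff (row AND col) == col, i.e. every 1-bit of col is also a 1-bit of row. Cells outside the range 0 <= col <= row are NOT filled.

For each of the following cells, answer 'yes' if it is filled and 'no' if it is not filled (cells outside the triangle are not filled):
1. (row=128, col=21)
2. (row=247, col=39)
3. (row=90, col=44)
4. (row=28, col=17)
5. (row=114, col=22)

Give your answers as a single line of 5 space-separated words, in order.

Answer: no yes no no no

Derivation:
(128,21): row=0b10000000, col=0b10101, row AND col = 0b0 = 0; 0 != 21 -> empty
(247,39): row=0b11110111, col=0b100111, row AND col = 0b100111 = 39; 39 == 39 -> filled
(90,44): row=0b1011010, col=0b101100, row AND col = 0b1000 = 8; 8 != 44 -> empty
(28,17): row=0b11100, col=0b10001, row AND col = 0b10000 = 16; 16 != 17 -> empty
(114,22): row=0b1110010, col=0b10110, row AND col = 0b10010 = 18; 18 != 22 -> empty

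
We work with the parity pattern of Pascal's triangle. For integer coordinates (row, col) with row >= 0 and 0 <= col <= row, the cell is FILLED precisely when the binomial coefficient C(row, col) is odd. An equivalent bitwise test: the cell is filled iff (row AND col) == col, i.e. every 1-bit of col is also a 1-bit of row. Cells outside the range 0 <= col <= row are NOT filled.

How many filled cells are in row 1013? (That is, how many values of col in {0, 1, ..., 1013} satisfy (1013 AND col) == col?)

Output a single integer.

1013 in binary = 1111110101
popcount(1013) = number of 1-bits in 1111110101 = 8
A col c satisfies (1013 AND c) == c iff every set bit of c is also set in 1013; each of the 8 set bits of 1013 can independently be on or off in c.
count = 2^8 = 256

Answer: 256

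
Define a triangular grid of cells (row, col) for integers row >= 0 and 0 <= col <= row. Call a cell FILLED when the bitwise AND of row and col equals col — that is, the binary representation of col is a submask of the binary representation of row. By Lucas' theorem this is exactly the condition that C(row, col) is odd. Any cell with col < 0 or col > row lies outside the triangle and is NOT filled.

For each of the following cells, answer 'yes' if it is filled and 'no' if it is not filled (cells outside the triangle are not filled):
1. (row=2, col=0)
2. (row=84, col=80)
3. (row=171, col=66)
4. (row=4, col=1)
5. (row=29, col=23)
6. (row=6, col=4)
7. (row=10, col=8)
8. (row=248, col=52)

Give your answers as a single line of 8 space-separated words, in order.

Answer: yes yes no no no yes yes no

Derivation:
(2,0): row=0b10, col=0b0, row AND col = 0b0 = 0; 0 == 0 -> filled
(84,80): row=0b1010100, col=0b1010000, row AND col = 0b1010000 = 80; 80 == 80 -> filled
(171,66): row=0b10101011, col=0b1000010, row AND col = 0b10 = 2; 2 != 66 -> empty
(4,1): row=0b100, col=0b1, row AND col = 0b0 = 0; 0 != 1 -> empty
(29,23): row=0b11101, col=0b10111, row AND col = 0b10101 = 21; 21 != 23 -> empty
(6,4): row=0b110, col=0b100, row AND col = 0b100 = 4; 4 == 4 -> filled
(10,8): row=0b1010, col=0b1000, row AND col = 0b1000 = 8; 8 == 8 -> filled
(248,52): row=0b11111000, col=0b110100, row AND col = 0b110000 = 48; 48 != 52 -> empty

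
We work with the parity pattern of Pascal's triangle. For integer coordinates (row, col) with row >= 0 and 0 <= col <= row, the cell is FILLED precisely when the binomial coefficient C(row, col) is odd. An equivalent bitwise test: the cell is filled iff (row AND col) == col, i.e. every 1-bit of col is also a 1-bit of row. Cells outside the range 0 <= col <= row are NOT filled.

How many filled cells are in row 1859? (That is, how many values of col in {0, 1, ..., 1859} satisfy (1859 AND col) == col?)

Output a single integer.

Answer: 64

Derivation:
1859 in binary = 11101000011
popcount(1859) = number of 1-bits in 11101000011 = 6
A col c satisfies (1859 AND c) == c iff every set bit of c is also set in 1859; each of the 6 set bits of 1859 can independently be on or off in c.
count = 2^6 = 64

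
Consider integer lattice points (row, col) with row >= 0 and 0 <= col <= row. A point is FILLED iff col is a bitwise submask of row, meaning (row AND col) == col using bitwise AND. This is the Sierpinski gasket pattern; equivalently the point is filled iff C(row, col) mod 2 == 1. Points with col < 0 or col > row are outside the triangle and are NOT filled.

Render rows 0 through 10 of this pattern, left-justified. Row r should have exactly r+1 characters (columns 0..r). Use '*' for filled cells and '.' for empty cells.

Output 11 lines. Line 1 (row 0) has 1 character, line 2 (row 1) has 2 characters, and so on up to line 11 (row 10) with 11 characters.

r0=0: *
r1=1: **
r2=10: *.*
r3=11: ****
r4=100: *...*
r5=101: **..**
r6=110: *.*.*.*
r7=111: ********
r8=1000: *.......*
r9=1001: **......**
r10=1010: *.*.....*.*

Answer: *
**
*.*
****
*...*
**..**
*.*.*.*
********
*.......*
**......**
*.*.....*.*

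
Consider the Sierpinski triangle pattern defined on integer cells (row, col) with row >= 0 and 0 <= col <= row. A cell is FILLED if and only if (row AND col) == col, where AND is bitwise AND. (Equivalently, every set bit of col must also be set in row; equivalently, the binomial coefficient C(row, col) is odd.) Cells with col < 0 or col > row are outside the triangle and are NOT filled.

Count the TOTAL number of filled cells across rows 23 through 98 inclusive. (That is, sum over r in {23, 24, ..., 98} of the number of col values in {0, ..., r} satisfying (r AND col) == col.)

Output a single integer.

r23=10111 pc4: +16 =16
r24=11000 pc2: +4 =20
r25=11001 pc3: +8 =28
r26=11010 pc3: +8 =36
r27=11011 pc4: +16 =52
r28=11100 pc3: +8 =60
r29=11101 pc4: +16 =76
r30=11110 pc4: +16 =92
r31=11111 pc5: +32 =124
r32=100000 pc1: +2 =126
r33=100001 pc2: +4 =130
r34=100010 pc2: +4 =134
r35=100011 pc3: +8 =142
r36=100100 pc2: +4 =146
r37=100101 pc3: +8 =154
r38=100110 pc3: +8 =162
r39=100111 pc4: +16 =178
r40=101000 pc2: +4 =182
r41=101001 pc3: +8 =190
r42=101010 pc3: +8 =198
r43=101011 pc4: +16 =214
r44=101100 pc3: +8 =222
r45=101101 pc4: +16 =238
r46=101110 pc4: +16 =254
r47=101111 pc5: +32 =286
r48=110000 pc2: +4 =290
r49=110001 pc3: +8 =298
r50=110010 pc3: +8 =306
r51=110011 pc4: +16 =322
r52=110100 pc3: +8 =330
r53=110101 pc4: +16 =346
r54=110110 pc4: +16 =362
r55=110111 pc5: +32 =394
r56=111000 pc3: +8 =402
r57=111001 pc4: +16 =418
r58=111010 pc4: +16 =434
r59=111011 pc5: +32 =466
r60=111100 pc4: +16 =482
r61=111101 pc5: +32 =514
r62=111110 pc5: +32 =546
r63=111111 pc6: +64 =610
r64=1000000 pc1: +2 =612
r65=1000001 pc2: +4 =616
r66=1000010 pc2: +4 =620
r67=1000011 pc3: +8 =628
r68=1000100 pc2: +4 =632
r69=1000101 pc3: +8 =640
r70=1000110 pc3: +8 =648
r71=1000111 pc4: +16 =664
r72=1001000 pc2: +4 =668
r73=1001001 pc3: +8 =676
r74=1001010 pc3: +8 =684
r75=1001011 pc4: +16 =700
r76=1001100 pc3: +8 =708
r77=1001101 pc4: +16 =724
r78=1001110 pc4: +16 =740
r79=1001111 pc5: +32 =772
r80=1010000 pc2: +4 =776
r81=1010001 pc3: +8 =784
r82=1010010 pc3: +8 =792
r83=1010011 pc4: +16 =808
r84=1010100 pc3: +8 =816
r85=1010101 pc4: +16 =832
r86=1010110 pc4: +16 =848
r87=1010111 pc5: +32 =880
r88=1011000 pc3: +8 =888
r89=1011001 pc4: +16 =904
r90=1011010 pc4: +16 =920
r91=1011011 pc5: +32 =952
r92=1011100 pc4: +16 =968
r93=1011101 pc5: +32 =1000
r94=1011110 pc5: +32 =1032
r95=1011111 pc6: +64 =1096
r96=1100000 pc2: +4 =1100
r97=1100001 pc3: +8 =1108
r98=1100010 pc3: +8 =1116

Answer: 1116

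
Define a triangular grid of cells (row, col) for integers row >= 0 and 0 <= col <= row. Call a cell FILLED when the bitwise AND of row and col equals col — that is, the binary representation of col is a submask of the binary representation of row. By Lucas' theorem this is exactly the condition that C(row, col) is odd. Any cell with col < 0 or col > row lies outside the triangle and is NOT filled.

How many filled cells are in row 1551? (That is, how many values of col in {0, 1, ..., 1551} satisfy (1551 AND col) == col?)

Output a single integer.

1551 in binary = 11000001111
popcount(1551) = number of 1-bits in 11000001111 = 6
A col c satisfies (1551 AND c) == c iff every set bit of c is also set in 1551; each of the 6 set bits of 1551 can independently be on or off in c.
count = 2^6 = 64

Answer: 64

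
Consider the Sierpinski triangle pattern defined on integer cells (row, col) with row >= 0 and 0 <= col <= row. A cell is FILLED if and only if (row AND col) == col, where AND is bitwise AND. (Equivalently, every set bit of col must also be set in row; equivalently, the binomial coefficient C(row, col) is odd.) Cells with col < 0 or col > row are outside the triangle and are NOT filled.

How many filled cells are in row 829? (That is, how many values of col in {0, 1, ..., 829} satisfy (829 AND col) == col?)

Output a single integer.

Answer: 128

Derivation:
829 in binary = 1100111101
popcount(829) = number of 1-bits in 1100111101 = 7
A col c satisfies (829 AND c) == c iff every set bit of c is also set in 829; each of the 7 set bits of 829 can independently be on or off in c.
count = 2^7 = 128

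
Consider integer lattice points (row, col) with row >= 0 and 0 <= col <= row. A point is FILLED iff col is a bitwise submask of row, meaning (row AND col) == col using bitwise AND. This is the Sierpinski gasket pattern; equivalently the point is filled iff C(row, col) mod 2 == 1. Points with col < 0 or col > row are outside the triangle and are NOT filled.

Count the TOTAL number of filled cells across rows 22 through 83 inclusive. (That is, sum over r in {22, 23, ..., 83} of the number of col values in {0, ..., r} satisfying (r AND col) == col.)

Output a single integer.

r22=10110 pc3: +8 =8
r23=10111 pc4: +16 =24
r24=11000 pc2: +4 =28
r25=11001 pc3: +8 =36
r26=11010 pc3: +8 =44
r27=11011 pc4: +16 =60
r28=11100 pc3: +8 =68
r29=11101 pc4: +16 =84
r30=11110 pc4: +16 =100
r31=11111 pc5: +32 =132
r32=100000 pc1: +2 =134
r33=100001 pc2: +4 =138
r34=100010 pc2: +4 =142
r35=100011 pc3: +8 =150
r36=100100 pc2: +4 =154
r37=100101 pc3: +8 =162
r38=100110 pc3: +8 =170
r39=100111 pc4: +16 =186
r40=101000 pc2: +4 =190
r41=101001 pc3: +8 =198
r42=101010 pc3: +8 =206
r43=101011 pc4: +16 =222
r44=101100 pc3: +8 =230
r45=101101 pc4: +16 =246
r46=101110 pc4: +16 =262
r47=101111 pc5: +32 =294
r48=110000 pc2: +4 =298
r49=110001 pc3: +8 =306
r50=110010 pc3: +8 =314
r51=110011 pc4: +16 =330
r52=110100 pc3: +8 =338
r53=110101 pc4: +16 =354
r54=110110 pc4: +16 =370
r55=110111 pc5: +32 =402
r56=111000 pc3: +8 =410
r57=111001 pc4: +16 =426
r58=111010 pc4: +16 =442
r59=111011 pc5: +32 =474
r60=111100 pc4: +16 =490
r61=111101 pc5: +32 =522
r62=111110 pc5: +32 =554
r63=111111 pc6: +64 =618
r64=1000000 pc1: +2 =620
r65=1000001 pc2: +4 =624
r66=1000010 pc2: +4 =628
r67=1000011 pc3: +8 =636
r68=1000100 pc2: +4 =640
r69=1000101 pc3: +8 =648
r70=1000110 pc3: +8 =656
r71=1000111 pc4: +16 =672
r72=1001000 pc2: +4 =676
r73=1001001 pc3: +8 =684
r74=1001010 pc3: +8 =692
r75=1001011 pc4: +16 =708
r76=1001100 pc3: +8 =716
r77=1001101 pc4: +16 =732
r78=1001110 pc4: +16 =748
r79=1001111 pc5: +32 =780
r80=1010000 pc2: +4 =784
r81=1010001 pc3: +8 =792
r82=1010010 pc3: +8 =800
r83=1010011 pc4: +16 =816

Answer: 816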